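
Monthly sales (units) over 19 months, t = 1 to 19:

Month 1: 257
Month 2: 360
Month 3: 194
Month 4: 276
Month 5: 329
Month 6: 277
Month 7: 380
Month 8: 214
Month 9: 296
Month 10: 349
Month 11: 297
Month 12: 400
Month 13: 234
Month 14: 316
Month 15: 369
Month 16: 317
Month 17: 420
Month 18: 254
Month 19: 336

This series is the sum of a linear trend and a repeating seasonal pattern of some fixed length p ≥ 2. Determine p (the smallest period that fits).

First differences y_{t+1} − y_t: 103, -166, 82, 53, -52, 103, -166, 82, 53, -52, 103, -166, …
The difference pattern repeats every 5 terms and not for any smaller step, so p = 5.

5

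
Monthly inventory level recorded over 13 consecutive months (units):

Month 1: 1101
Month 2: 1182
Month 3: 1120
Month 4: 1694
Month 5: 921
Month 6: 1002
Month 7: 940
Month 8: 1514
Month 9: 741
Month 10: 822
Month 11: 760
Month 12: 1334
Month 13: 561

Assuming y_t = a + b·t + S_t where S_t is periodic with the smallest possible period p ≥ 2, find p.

4

First differences y_{t+1} − y_t: 81, -62, 574, -773, 81, -62, 574, -773, 81, -62, …
The difference pattern repeats every 4 terms and not for any smaller step, so p = 4.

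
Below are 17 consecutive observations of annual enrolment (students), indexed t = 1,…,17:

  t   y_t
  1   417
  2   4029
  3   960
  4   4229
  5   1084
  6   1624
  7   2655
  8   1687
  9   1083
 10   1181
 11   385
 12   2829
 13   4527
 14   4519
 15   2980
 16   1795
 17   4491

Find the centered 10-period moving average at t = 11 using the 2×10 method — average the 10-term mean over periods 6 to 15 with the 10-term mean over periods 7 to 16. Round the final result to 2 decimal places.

2355.55

Sum over 6–15: 1624 + 2655 + 1687 + 1083 + 1181 + 385 + 2829 + 4527 + 4519 + 2980 = 23470
Sum over 7–16: 2655 + 1687 + 1083 + 1181 + 385 + 2829 + 4527 + 4519 + 2980 + 1795 = 23641
CMA at t=11 = (23470 + 23641) / (2·10) = 47111 / 20 = 2355.55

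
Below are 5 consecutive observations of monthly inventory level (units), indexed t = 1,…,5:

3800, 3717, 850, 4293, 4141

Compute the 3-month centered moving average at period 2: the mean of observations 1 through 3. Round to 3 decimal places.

Sum of periods 1–3: 3800 + 3717 + 850 = 8367
Divide by 3: 8367 / 3 = 2789.000

2789.000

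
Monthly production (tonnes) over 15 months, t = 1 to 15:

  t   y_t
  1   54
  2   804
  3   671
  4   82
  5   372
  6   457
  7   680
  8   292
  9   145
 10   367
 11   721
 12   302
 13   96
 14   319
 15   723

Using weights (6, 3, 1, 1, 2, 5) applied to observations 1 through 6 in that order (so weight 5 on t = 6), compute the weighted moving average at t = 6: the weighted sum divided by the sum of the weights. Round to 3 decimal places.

Weighted sum: 6·54 + 3·804 + 1·671 + 1·82 + 2·372 + 5·457 = 324 + 2412 + 671 + 82 + 744 + 2285 = 6518
Weight total: 6 + 3 + 1 + 1 + 2 + 5 = 18
WMA = 6518 / 18 = 362.111

362.111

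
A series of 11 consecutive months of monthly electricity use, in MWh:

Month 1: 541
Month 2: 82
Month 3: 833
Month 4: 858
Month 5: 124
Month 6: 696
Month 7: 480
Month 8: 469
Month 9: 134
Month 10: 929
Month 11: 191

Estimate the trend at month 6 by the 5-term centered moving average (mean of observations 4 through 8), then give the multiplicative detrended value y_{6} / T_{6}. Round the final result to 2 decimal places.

Trend T_6 = (858 + 124 + 696 + 480 + 469) / 5 = 2627/5 = 525.4000
Ratio to trend: 696 / 525.4000 = 1.32

1.32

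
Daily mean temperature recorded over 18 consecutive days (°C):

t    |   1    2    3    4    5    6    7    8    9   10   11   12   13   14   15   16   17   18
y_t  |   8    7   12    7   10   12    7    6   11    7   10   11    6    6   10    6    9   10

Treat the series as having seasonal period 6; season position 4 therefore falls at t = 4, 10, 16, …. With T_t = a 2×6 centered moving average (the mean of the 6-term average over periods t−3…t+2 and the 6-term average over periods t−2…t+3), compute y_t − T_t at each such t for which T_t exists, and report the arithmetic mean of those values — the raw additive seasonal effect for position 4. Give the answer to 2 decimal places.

-1.92

Season position 4 occurs at t = 4, 10 (where T_t is defined).
t=4: T_4 = 9.2500; y_4 − T_4 = 7 − 9.2500 = -2.2500
t=10: T_10 = 8.5833; y_10 − T_10 = 7 − 8.5833 = -1.5833
Mean deviation: (-2.2500 + -1.5833) / 2 = -1.92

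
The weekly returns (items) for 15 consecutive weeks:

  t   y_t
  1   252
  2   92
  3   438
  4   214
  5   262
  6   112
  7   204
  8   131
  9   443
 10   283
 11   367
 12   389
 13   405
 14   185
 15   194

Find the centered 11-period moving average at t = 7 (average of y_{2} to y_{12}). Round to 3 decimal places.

266.818

Sum of periods 2–12: 92 + 438 + 214 + 262 + 112 + 204 + 131 + 443 + 283 + 367 + 389 = 2935
Divide by 11: 2935 / 11 = 266.818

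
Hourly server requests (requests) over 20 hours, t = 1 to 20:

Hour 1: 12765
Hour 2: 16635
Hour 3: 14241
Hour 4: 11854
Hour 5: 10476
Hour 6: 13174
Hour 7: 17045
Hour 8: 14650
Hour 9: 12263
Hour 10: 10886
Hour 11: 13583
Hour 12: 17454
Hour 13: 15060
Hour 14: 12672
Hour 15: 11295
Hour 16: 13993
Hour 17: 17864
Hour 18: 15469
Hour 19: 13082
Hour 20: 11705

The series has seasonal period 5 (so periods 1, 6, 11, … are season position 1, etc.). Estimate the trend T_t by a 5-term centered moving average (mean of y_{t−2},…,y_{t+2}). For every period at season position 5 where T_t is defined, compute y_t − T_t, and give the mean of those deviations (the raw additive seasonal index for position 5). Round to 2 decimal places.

Season position 5 occurs at t = 5, 10, 15 (where T_t is defined).
t=5: T_5 = 13358.0000; y_5 − T_5 = 10476 − 13358.0000 = -2882.0000
t=10: T_10 = 13767.2000; y_10 − T_10 = 10886 − 13767.2000 = -2881.2000
t=15: T_15 = 14176.8000; y_15 − T_15 = 11295 − 14176.8000 = -2881.8000
Mean deviation: (-2882.0000 + -2881.2000 + -2881.8000) / 3 = -2881.67

-2881.67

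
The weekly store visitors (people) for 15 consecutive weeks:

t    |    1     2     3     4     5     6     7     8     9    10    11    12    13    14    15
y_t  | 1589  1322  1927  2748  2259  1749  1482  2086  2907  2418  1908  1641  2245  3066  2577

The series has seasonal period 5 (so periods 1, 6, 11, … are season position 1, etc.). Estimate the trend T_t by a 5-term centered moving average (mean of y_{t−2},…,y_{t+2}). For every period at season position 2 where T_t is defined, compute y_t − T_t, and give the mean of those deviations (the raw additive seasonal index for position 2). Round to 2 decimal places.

Season position 2 occurs at t = 7, 12 (where T_t is defined).
t=7: T_7 = 2096.6000; y_7 − T_7 = 1482 − 2096.6000 = -614.6000
t=12: T_12 = 2255.6000; y_12 − T_12 = 1641 − 2255.6000 = -614.6000
Mean deviation: (-614.6000 + -614.6000) / 2 = -614.60

-614.60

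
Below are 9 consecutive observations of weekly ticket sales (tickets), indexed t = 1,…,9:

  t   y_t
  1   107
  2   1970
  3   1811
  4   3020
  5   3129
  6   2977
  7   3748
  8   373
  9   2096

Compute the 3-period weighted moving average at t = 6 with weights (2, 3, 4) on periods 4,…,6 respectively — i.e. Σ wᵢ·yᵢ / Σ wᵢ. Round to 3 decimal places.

3037.222

Weighted sum: 2·3020 + 3·3129 + 4·2977 = 6040 + 9387 + 11908 = 27335
Weight total: 2 + 3 + 4 = 9
WMA = 27335 / 9 = 3037.222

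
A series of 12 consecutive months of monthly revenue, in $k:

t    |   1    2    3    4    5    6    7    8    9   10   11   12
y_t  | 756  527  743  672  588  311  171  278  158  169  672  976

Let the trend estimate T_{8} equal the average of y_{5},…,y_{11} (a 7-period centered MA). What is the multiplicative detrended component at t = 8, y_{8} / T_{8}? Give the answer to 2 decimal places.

0.83

Trend T_8 = (588 + 311 + 171 + 278 + 158 + 169 + 672) / 7 = 2347/7 = 335.2857
Ratio to trend: 278 / 335.2857 = 0.83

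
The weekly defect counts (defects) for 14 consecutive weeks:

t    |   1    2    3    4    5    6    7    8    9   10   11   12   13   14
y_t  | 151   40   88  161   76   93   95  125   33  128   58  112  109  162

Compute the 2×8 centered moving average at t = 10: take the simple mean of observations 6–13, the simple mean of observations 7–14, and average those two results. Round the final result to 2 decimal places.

98.44

Sum over 6–13: 93 + 95 + 125 + 33 + 128 + 58 + 112 + 109 = 753
Sum over 7–14: 95 + 125 + 33 + 128 + 58 + 112 + 109 + 162 = 822
CMA at t=10 = (753 + 822) / (2·8) = 1575 / 16 = 98.44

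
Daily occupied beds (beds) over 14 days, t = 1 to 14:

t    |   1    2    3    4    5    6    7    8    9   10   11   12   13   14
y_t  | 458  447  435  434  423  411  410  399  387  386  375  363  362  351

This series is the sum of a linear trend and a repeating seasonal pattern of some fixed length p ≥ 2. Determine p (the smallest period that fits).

First differences y_{t+1} − y_t: -11, -12, -1, -11, -12, -1, -11, -12, …
The difference pattern repeats every 3 terms and not for any smaller step, so p = 3.

3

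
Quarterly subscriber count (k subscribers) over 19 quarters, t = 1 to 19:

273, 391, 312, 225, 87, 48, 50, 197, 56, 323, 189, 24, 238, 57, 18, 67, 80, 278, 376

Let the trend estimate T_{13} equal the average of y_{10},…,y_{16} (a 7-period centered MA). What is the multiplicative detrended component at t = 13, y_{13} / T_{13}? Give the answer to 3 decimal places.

Trend T_13 = (323 + 189 + 24 + 238 + 57 + 18 + 67) / 7 = 916/7 = 130.85714
Ratio to trend: 238 / 130.85714 = 1.819

1.819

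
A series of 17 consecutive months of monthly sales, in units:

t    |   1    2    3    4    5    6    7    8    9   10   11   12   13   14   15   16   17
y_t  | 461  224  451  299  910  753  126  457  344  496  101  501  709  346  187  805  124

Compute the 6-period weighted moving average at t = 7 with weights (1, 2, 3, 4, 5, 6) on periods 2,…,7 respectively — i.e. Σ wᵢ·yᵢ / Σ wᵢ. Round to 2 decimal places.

484.95

Weighted sum: 1·224 + 2·451 + 3·299 + 4·910 + 5·753 + 6·126 = 224 + 902 + 897 + 3640 + 3765 + 756 = 10184
Weight total: 1 + 2 + 3 + 4 + 5 + 6 = 21
WMA = 10184 / 21 = 484.95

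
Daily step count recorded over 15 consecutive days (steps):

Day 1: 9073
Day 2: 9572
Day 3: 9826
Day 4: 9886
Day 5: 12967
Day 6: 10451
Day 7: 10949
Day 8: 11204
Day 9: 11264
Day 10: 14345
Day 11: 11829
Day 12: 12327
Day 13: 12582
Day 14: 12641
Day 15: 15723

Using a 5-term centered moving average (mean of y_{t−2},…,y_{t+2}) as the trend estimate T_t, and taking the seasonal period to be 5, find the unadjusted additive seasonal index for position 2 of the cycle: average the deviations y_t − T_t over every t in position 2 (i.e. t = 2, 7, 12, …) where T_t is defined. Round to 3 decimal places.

-417.900

Season position 2 occurs at t = 7, 12 (where T_t is defined).
t=7: T_7 = 11367.00000; y_7 − T_7 = 10949 − 11367.00000 = -418.00000
t=12: T_12 = 12744.80000; y_12 − T_12 = 12327 − 12744.80000 = -417.80000
Mean deviation: (-418.00000 + -417.80000) / 2 = -417.900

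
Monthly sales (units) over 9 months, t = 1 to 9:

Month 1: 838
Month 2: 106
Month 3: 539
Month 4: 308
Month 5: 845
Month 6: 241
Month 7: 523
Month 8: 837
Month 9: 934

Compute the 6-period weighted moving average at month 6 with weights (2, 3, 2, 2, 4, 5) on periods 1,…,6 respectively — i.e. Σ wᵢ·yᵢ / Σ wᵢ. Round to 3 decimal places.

459.611

Weighted sum: 2·838 + 3·106 + 2·539 + 2·308 + 4·845 + 5·241 = 1676 + 318 + 1078 + 616 + 3380 + 1205 = 8273
Weight total: 2 + 3 + 2 + 2 + 4 + 5 = 18
WMA = 8273 / 18 = 459.611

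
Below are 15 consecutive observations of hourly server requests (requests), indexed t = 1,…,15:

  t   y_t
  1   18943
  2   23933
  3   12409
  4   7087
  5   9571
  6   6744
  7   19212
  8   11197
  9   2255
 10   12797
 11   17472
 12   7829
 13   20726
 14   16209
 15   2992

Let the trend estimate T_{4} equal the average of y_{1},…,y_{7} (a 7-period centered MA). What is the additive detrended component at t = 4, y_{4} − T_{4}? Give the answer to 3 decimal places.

-6898.571

Trend T_4 = (18943 + 23933 + 12409 + 7087 + 9571 + 6744 + 19212) / 7 = 97899/7 = 13985.57143
Detrended value: 7087 − 13985.57143 = -6898.571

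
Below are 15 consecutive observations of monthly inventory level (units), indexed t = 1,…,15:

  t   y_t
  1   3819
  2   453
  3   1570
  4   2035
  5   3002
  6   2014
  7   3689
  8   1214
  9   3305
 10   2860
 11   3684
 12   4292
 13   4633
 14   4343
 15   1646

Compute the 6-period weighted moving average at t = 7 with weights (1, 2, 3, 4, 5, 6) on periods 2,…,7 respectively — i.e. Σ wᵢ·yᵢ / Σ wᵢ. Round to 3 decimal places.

2567.143

Weighted sum: 1·453 + 2·1570 + 3·2035 + 4·3002 + 5·2014 + 6·3689 = 453 + 3140 + 6105 + 12008 + 10070 + 22134 = 53910
Weight total: 1 + 2 + 3 + 4 + 5 + 6 = 21
WMA = 53910 / 21 = 2567.143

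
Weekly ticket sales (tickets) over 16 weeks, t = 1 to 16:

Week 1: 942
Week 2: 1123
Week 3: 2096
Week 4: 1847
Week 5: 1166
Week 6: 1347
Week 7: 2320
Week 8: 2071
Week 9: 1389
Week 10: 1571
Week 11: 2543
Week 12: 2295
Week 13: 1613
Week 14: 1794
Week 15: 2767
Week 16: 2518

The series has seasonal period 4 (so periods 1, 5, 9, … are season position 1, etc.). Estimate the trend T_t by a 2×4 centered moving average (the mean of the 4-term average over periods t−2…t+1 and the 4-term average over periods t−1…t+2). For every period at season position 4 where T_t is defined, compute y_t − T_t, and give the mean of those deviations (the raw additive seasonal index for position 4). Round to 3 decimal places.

261.292

Season position 4 occurs at t = 4, 8, 12 (where T_t is defined).
t=4: T_4 = 1586.00000; y_4 − T_4 = 1847 − 1586.00000 = 261.00000
t=8: T_8 = 1809.75000; y_8 − T_8 = 2071 − 1809.75000 = 261.25000
t=12: T_12 = 2033.37500; y_12 − T_12 = 2295 − 2033.37500 = 261.62500
Mean deviation: (261.00000 + 261.25000 + 261.62500) / 3 = 261.292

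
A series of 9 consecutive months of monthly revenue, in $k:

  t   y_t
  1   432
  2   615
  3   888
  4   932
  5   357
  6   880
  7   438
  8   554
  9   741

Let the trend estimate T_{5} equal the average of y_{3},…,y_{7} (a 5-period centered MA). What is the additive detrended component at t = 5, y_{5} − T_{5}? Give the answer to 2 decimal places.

Trend T_5 = (888 + 932 + 357 + 880 + 438) / 5 = 3495/5 = 699.0000
Detrended value: 357 − 699.0000 = -342.00

-342.00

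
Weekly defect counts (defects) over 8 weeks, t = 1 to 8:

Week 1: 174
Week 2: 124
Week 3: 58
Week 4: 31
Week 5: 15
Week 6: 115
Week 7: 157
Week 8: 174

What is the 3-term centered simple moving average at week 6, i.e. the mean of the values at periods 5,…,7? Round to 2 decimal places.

Sum of periods 5–7: 15 + 115 + 157 = 287
Divide by 3: 287 / 3 = 95.67

95.67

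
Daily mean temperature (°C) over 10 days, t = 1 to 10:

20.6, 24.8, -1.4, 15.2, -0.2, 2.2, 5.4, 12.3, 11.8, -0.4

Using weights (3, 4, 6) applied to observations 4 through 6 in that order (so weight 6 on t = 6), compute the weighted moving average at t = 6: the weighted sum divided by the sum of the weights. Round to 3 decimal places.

Weighted sum: 3·15.2 + 4·-0.2 + 6·2.2 = 45.6 + -0.8 + 13.2 = 58.0
Weight total: 3 + 4 + 6 = 13
WMA = 58.0 / 13 = 4.462

4.462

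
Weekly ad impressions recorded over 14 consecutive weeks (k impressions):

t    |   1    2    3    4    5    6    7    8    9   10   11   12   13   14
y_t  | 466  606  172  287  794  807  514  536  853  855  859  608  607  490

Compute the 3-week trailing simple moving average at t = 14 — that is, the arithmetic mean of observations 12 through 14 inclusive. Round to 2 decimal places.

568.33

Sum of periods 12–14: 608 + 607 + 490 = 1705
Divide by 3: 1705 / 3 = 568.33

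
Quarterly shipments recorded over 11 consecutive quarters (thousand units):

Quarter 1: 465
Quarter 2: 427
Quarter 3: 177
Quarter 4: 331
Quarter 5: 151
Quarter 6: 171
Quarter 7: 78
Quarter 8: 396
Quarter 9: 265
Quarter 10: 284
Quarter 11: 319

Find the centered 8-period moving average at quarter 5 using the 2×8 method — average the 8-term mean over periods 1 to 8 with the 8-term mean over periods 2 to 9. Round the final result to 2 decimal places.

Sum over 1–8: 465 + 427 + 177 + 331 + 151 + 171 + 78 + 396 = 2196
Sum over 2–9: 427 + 177 + 331 + 151 + 171 + 78 + 396 + 265 = 1996
CMA at t=5 = (2196 + 1996) / (2·8) = 4192 / 16 = 262.00

262.00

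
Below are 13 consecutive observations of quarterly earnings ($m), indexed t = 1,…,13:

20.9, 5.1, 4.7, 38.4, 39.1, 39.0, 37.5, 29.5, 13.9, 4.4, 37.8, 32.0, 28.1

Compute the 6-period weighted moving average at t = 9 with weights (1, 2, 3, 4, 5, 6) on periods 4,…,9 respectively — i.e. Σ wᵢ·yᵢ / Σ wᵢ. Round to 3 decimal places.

Weighted sum: 1·38.4 + 2·39.1 + 3·39.0 + 4·37.5 + 5·29.5 + 6·13.9 = 38.4 + 78.2 + 117.0 + 150.0 + 147.5 + 83.4 = 614.5
Weight total: 1 + 2 + 3 + 4 + 5 + 6 = 21
WMA = 614.5 / 21 = 29.262

29.262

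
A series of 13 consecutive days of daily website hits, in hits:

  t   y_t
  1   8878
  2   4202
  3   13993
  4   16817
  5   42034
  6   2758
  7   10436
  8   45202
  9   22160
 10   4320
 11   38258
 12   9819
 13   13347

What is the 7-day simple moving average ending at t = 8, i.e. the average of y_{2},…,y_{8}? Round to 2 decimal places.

Sum of periods 2–8: 4202 + 13993 + 16817 + 42034 + 2758 + 10436 + 45202 = 135442
Divide by 7: 135442 / 7 = 19348.86

19348.86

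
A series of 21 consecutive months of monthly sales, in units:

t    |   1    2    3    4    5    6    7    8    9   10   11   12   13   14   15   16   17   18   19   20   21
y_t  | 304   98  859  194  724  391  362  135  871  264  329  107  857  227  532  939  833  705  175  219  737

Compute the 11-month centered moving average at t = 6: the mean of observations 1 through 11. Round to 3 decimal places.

Sum of periods 1–11: 304 + 98 + 859 + 194 + 724 + 391 + 362 + 135 + 871 + 264 + 329 = 4531
Divide by 11: 4531 / 11 = 411.909

411.909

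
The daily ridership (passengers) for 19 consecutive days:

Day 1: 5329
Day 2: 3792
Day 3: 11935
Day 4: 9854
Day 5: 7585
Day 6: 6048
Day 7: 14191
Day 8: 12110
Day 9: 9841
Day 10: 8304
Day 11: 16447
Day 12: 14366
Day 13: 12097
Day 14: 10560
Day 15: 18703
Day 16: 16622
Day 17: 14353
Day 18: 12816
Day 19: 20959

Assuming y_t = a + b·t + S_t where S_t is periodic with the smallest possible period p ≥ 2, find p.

First differences y_{t+1} − y_t: -1537, 8143, -2081, -2269, -1537, 8143, -2081, -2269, -1537, 8143, …
The difference pattern repeats every 4 terms and not for any smaller step, so p = 4.

4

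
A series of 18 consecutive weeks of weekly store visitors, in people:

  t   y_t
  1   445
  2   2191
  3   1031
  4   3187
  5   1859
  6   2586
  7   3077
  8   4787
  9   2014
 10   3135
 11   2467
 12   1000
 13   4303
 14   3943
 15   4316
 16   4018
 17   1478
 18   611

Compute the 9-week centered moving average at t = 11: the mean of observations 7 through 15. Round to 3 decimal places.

3226.889

Sum of periods 7–15: 3077 + 4787 + 2014 + 3135 + 2467 + 1000 + 4303 + 3943 + 4316 = 29042
Divide by 9: 29042 / 9 = 3226.889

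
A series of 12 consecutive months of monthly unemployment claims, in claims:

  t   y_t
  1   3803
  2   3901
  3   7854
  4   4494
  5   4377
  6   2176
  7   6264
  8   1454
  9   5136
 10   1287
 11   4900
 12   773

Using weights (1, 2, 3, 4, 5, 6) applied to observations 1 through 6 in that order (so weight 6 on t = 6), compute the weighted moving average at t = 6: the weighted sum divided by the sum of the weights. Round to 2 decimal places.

4194.48

Weighted sum: 1·3803 + 2·3901 + 3·7854 + 4·4494 + 5·4377 + 6·2176 = 3803 + 7802 + 23562 + 17976 + 21885 + 13056 = 88084
Weight total: 1 + 2 + 3 + 4 + 5 + 6 = 21
WMA = 88084 / 21 = 4194.48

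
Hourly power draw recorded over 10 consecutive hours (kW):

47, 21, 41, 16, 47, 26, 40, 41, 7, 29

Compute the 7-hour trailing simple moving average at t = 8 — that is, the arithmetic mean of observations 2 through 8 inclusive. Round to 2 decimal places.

33.14

Sum of periods 2–8: 21 + 41 + 16 + 47 + 26 + 40 + 41 = 232
Divide by 7: 232 / 7 = 33.14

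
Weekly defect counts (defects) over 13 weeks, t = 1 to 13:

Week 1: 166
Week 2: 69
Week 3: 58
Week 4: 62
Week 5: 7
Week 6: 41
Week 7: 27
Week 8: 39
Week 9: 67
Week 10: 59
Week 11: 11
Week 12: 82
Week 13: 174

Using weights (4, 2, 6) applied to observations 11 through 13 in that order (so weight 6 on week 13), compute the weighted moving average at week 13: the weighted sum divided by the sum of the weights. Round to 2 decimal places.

Weighted sum: 4·11 + 2·82 + 6·174 = 44 + 164 + 1044 = 1252
Weight total: 4 + 2 + 6 = 12
WMA = 1252 / 12 = 104.33

104.33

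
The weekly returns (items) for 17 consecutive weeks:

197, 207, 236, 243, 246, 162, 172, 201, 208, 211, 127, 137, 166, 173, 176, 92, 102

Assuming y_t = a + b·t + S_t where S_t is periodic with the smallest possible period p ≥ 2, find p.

First differences y_{t+1} − y_t: 10, 29, 7, 3, -84, 10, 29, 7, 3, -84, 10, 29, …
The difference pattern repeats every 5 terms and not for any smaller step, so p = 5.

5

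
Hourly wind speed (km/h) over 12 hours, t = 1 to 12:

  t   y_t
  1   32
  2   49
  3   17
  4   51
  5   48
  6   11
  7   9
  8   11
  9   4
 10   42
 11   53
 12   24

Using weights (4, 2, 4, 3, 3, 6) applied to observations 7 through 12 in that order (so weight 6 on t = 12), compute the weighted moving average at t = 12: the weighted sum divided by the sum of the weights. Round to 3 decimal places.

22.864

Weighted sum: 4·9 + 2·11 + 4·4 + 3·42 + 3·53 + 6·24 = 36 + 22 + 16 + 126 + 159 + 144 = 503
Weight total: 4 + 2 + 4 + 3 + 3 + 6 = 22
WMA = 503 / 22 = 22.864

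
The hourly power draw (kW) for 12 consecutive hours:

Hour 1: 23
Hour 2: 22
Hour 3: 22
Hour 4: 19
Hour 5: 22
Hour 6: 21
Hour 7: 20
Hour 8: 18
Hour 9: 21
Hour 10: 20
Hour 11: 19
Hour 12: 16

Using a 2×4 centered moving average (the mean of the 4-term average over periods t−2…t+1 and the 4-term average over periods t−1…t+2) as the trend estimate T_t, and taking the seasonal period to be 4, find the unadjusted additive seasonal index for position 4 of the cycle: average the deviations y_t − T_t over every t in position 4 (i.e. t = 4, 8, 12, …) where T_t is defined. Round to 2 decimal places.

Season position 4 occurs at t = 4, 8 (where T_t is defined).
t=4: T_4 = 21.1250; y_4 − T_4 = 19 − 21.1250 = -2.1250
t=8: T_8 = 19.8750; y_8 − T_8 = 18 − 19.8750 = -1.8750
Mean deviation: (-2.1250 + -1.8750) / 2 = -2.00

-2.00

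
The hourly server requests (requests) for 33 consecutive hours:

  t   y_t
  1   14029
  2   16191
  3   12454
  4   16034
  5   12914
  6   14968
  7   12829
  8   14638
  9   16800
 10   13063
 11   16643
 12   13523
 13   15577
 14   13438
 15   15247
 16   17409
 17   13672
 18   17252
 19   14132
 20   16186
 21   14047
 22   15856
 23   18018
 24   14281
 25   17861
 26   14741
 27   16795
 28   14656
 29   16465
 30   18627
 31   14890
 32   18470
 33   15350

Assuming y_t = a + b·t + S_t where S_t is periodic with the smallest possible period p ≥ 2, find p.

First differences y_{t+1} − y_t: 2162, -3737, 3580, -3120, 2054, -2139, 1809, 2162, -3737, 3580, -3120, 2054, -2139, 1809, 2162, -3737, …
The difference pattern repeats every 7 terms and not for any smaller step, so p = 7.

7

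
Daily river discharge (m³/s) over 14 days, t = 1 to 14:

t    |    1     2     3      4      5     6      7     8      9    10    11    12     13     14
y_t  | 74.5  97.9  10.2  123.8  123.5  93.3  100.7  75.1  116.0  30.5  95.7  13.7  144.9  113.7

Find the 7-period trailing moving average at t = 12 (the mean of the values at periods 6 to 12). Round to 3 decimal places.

Sum of periods 6–12: 93.3 + 100.7 + 75.1 + 116.0 + 30.5 + 95.7 + 13.7 = 525.0
Divide by 7: 525.0 / 7 = 75.000

75.000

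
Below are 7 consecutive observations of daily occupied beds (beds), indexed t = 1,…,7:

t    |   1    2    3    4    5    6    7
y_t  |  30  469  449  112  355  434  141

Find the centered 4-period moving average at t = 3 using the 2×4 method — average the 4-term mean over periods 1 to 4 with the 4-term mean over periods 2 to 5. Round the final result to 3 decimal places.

Sum over 1–4: 30 + 469 + 449 + 112 = 1060
Sum over 2–5: 469 + 449 + 112 + 355 = 1385
CMA at t=3 = (1060 + 1385) / (2·4) = 2445 / 8 = 305.625

305.625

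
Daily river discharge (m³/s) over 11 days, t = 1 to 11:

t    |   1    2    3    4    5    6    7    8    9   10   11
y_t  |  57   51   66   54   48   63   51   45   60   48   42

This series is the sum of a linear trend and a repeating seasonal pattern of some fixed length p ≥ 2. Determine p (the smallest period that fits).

First differences y_{t+1} − y_t: -6, 15, -12, -6, 15, -12, -6, 15, …
The difference pattern repeats every 3 terms and not for any smaller step, so p = 3.

3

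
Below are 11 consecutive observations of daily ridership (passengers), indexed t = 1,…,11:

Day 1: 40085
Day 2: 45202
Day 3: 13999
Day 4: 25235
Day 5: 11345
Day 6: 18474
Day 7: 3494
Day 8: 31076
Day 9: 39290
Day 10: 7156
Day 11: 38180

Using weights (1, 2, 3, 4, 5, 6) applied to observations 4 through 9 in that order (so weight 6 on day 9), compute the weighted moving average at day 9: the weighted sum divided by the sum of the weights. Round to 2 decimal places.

24211.57

Weighted sum: 1·25235 + 2·11345 + 3·18474 + 4·3494 + 5·31076 + 6·39290 = 25235 + 22690 + 55422 + 13976 + 155380 + 235740 = 508443
Weight total: 1 + 2 + 3 + 4 + 5 + 6 = 21
WMA = 508443 / 21 = 24211.57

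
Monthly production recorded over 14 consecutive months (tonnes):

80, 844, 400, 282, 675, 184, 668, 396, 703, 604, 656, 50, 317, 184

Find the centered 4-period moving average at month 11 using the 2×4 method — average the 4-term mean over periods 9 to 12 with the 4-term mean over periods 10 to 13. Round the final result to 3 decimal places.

455.000

Sum over 9–12: 703 + 604 + 656 + 50 = 2013
Sum over 10–13: 604 + 656 + 50 + 317 = 1627
CMA at t=11 = (2013 + 1627) / (2·4) = 3640 / 8 = 455.000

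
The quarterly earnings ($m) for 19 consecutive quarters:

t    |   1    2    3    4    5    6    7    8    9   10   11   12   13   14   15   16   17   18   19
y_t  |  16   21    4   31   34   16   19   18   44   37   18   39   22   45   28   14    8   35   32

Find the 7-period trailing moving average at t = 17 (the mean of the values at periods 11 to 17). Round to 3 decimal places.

Sum of periods 11–17: 18 + 39 + 22 + 45 + 28 + 14 + 8 = 174
Divide by 7: 174 / 7 = 24.857

24.857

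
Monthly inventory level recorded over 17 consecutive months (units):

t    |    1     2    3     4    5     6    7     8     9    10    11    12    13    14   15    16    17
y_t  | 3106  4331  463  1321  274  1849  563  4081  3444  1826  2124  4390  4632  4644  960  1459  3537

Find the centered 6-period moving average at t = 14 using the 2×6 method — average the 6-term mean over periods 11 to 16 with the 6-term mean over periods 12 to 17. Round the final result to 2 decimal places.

Sum over 11–16: 2124 + 4390 + 4632 + 4644 + 960 + 1459 = 18209
Sum over 12–17: 4390 + 4632 + 4644 + 960 + 1459 + 3537 = 19622
CMA at t=14 = (18209 + 19622) / (2·6) = 37831 / 12 = 3152.58

3152.58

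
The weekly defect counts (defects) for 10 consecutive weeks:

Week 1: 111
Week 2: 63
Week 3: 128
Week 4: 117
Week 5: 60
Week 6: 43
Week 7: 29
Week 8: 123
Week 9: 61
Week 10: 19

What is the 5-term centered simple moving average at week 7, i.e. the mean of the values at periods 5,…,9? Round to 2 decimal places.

Sum of periods 5–9: 60 + 43 + 29 + 123 + 61 = 316
Divide by 5: 316 / 5 = 63.20

63.20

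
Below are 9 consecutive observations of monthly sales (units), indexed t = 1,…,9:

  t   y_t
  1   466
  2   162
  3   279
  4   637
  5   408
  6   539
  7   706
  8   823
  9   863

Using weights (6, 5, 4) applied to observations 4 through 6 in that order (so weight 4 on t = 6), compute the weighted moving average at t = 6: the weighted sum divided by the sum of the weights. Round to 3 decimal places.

534.533

Weighted sum: 6·637 + 5·408 + 4·539 = 3822 + 2040 + 2156 = 8018
Weight total: 6 + 5 + 4 = 15
WMA = 8018 / 15 = 534.533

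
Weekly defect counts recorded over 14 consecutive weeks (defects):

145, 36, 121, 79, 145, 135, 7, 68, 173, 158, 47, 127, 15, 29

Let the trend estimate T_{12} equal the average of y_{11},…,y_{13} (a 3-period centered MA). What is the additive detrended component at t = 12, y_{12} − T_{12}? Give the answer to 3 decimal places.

Trend T_12 = (47 + 127 + 15) / 3 = 189/3 = 63.00000
Detrended value: 127 − 63.00000 = 64.000

64.000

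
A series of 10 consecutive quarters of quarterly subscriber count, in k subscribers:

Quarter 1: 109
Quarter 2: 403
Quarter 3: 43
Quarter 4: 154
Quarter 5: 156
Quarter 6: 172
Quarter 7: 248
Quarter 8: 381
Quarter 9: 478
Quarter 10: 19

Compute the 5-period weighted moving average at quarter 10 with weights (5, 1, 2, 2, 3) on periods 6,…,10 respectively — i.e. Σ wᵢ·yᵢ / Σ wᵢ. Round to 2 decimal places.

Weighted sum: 5·172 + 1·248 + 2·381 + 2·478 + 3·19 = 860 + 248 + 762 + 956 + 57 = 2883
Weight total: 5 + 1 + 2 + 2 + 3 = 13
WMA = 2883 / 13 = 221.77

221.77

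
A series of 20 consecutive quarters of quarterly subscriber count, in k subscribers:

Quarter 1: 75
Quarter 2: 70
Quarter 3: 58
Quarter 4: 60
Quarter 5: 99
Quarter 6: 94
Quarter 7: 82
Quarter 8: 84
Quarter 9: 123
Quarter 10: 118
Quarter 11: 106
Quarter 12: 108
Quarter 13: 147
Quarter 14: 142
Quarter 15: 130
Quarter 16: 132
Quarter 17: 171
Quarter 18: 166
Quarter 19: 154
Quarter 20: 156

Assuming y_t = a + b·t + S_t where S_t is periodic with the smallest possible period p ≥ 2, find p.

4

First differences y_{t+1} − y_t: -5, -12, 2, 39, -5, -12, 2, 39, -5, -12, …
The difference pattern repeats every 4 terms and not for any smaller step, so p = 4.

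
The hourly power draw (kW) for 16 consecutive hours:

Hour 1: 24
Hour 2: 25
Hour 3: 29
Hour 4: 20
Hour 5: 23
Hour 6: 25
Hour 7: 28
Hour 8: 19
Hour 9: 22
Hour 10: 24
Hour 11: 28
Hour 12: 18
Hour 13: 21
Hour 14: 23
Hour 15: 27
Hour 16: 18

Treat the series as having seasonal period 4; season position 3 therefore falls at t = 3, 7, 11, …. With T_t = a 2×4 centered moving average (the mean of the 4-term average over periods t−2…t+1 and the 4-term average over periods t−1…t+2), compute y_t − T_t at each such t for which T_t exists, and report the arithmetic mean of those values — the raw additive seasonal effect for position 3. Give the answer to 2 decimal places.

Season position 3 occurs at t = 3, 7, 11 (where T_t is defined).
t=3: T_3 = 24.3750; y_3 − T_3 = 29 − 24.3750 = 4.6250
t=7: T_7 = 23.6250; y_7 − T_7 = 28 − 23.6250 = 4.3750
t=11: T_11 = 22.8750; y_11 − T_11 = 28 − 22.8750 = 5.1250
Mean deviation: (4.6250 + 4.3750 + 5.1250) / 3 = 4.71

4.71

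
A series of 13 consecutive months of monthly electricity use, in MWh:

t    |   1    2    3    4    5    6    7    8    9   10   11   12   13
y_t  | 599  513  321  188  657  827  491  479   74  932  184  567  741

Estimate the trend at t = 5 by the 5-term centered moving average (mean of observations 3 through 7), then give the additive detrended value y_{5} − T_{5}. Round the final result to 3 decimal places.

160.200

Trend T_5 = (321 + 188 + 657 + 827 + 491) / 5 = 2484/5 = 496.80000
Detrended value: 657 − 496.80000 = 160.200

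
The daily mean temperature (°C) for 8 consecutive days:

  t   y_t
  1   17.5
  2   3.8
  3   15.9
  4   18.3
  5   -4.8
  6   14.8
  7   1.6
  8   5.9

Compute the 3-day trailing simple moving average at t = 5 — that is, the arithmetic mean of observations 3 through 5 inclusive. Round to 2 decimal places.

Sum of periods 3–5: 15.9 + 18.3 + (-4.8) = 29.4
Divide by 3: 29.4 / 3 = 9.80

9.80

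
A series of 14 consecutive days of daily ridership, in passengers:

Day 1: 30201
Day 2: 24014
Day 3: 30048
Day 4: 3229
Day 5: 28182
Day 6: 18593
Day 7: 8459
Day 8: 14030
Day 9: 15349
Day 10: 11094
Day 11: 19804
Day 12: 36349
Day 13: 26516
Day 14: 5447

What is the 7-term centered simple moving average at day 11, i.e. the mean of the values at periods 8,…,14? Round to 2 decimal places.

18369.86

Sum of periods 8–14: 14030 + 15349 + 11094 + 19804 + 36349 + 26516 + 5447 = 128589
Divide by 7: 128589 / 7 = 18369.86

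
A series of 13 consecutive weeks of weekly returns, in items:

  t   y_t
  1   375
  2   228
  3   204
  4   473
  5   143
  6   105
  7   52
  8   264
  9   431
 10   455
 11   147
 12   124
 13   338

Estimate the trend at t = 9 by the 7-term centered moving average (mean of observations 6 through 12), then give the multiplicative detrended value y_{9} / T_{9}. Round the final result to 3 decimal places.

1.912

Trend T_9 = (105 + 52 + 264 + 431 + 455 + 147 + 124) / 7 = 1578/7 = 225.42857
Ratio to trend: 431 / 225.42857 = 1.912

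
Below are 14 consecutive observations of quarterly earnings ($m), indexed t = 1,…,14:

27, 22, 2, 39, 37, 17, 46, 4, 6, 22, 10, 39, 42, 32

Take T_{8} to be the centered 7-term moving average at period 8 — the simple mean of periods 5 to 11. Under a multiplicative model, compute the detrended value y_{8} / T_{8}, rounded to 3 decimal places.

Trend T_8 = (37 + 17 + 46 + 4 + 6 + 22 + 10) / 7 = 142/7 = 20.28571
Ratio to trend: 4 / 20.28571 = 0.197

0.197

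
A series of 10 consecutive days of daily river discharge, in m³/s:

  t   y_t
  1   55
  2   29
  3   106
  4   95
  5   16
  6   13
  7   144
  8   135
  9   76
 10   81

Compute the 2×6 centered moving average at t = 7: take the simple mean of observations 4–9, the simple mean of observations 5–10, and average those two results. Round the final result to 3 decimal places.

Sum over 4–9: 95 + 16 + 13 + 144 + 135 + 76 = 479
Sum over 5–10: 16 + 13 + 144 + 135 + 76 + 81 = 465
CMA at t=7 = (479 + 465) / (2·6) = 944 / 12 = 78.667

78.667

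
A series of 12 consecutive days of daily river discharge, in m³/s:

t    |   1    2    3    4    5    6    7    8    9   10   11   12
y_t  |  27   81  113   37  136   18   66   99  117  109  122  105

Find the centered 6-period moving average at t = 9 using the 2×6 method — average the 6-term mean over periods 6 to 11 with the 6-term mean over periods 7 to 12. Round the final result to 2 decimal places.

Sum over 6–11: 18 + 66 + 99 + 117 + 109 + 122 = 531
Sum over 7–12: 66 + 99 + 117 + 109 + 122 + 105 = 618
CMA at t=9 = (531 + 618) / (2·6) = 1149 / 12 = 95.75

95.75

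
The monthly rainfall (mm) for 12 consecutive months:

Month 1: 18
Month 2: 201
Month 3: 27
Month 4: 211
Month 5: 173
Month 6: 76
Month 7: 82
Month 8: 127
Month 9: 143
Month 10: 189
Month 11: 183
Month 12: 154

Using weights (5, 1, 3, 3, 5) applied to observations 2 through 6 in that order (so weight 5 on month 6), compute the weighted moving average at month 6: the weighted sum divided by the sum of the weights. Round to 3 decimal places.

Weighted sum: 5·201 + 1·27 + 3·211 + 3·173 + 5·76 = 1005 + 27 + 633 + 519 + 380 = 2564
Weight total: 5 + 1 + 3 + 3 + 5 = 17
WMA = 2564 / 17 = 150.824

150.824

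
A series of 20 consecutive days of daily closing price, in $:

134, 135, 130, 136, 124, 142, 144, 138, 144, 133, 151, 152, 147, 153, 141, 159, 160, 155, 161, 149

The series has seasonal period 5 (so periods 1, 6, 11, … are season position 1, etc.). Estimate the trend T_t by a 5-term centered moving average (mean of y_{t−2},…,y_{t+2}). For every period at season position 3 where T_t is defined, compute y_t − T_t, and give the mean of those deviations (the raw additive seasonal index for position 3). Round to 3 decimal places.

Season position 3 occurs at t = 3, 8, 13, 18 (where T_t is defined).
t=3: T_3 = 131.80000; y_3 − T_3 = 130 − 131.80000 = -1.80000
t=8: T_8 = 140.20000; y_8 − T_8 = 138 − 140.20000 = -2.20000
t=13: T_13 = 148.80000; y_13 − T_13 = 147 − 148.80000 = -1.80000
t=18: T_18 = 156.80000; y_18 − T_18 = 155 − 156.80000 = -1.80000
Mean deviation: (-1.80000 + -2.20000 + -1.80000 + -1.80000) / 4 = -1.900

-1.900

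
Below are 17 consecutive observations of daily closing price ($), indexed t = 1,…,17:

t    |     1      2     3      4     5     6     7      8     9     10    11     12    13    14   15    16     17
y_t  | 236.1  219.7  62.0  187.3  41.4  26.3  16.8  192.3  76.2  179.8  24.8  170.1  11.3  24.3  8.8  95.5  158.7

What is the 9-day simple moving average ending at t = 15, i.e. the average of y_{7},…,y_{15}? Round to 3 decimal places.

Sum of periods 7–15: 16.8 + 192.3 + 76.2 + 179.8 + 24.8 + 170.1 + 11.3 + 24.3 + 8.8 = 704.4
Divide by 9: 704.4 / 9 = 78.267

78.267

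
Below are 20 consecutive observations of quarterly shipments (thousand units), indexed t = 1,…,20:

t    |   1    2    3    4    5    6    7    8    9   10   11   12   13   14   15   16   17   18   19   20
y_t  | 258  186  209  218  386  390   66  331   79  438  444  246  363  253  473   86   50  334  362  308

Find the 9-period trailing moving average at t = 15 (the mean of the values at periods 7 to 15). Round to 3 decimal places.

Sum of periods 7–15: 66 + 331 + 79 + 438 + 444 + 246 + 363 + 253 + 473 = 2693
Divide by 9: 2693 / 9 = 299.222

299.222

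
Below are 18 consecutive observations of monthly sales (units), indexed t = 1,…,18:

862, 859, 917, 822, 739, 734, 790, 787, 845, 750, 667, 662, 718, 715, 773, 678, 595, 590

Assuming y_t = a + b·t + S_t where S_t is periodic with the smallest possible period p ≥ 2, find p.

First differences y_{t+1} − y_t: -3, 58, -95, -83, -5, 56, -3, 58, -95, -83, -5, 56, -3, 58, …
The difference pattern repeats every 6 terms and not for any smaller step, so p = 6.

6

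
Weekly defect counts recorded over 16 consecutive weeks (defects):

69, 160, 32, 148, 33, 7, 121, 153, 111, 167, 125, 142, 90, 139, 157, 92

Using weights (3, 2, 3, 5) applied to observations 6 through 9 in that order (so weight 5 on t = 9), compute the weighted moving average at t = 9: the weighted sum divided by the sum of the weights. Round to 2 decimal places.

Weighted sum: 3·7 + 2·121 + 3·153 + 5·111 = 21 + 242 + 459 + 555 = 1277
Weight total: 3 + 2 + 3 + 5 = 13
WMA = 1277 / 13 = 98.23

98.23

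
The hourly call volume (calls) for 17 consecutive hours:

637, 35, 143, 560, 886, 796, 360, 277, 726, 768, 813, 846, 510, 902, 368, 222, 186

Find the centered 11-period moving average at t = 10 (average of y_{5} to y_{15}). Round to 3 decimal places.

Sum of periods 5–15: 886 + 796 + 360 + 277 + 726 + 768 + 813 + 846 + 510 + 902 + 368 = 7252
Divide by 11: 7252 / 11 = 659.273

659.273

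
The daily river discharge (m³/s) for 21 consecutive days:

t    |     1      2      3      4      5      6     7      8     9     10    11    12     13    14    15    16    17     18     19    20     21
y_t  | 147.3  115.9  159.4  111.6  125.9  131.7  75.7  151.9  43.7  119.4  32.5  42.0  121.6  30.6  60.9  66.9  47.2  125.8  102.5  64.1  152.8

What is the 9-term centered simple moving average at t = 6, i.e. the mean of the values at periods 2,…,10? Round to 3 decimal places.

115.022

Sum of periods 2–10: 115.9 + 159.4 + 111.6 + 125.9 + 131.7 + 75.7 + 151.9 + 43.7 + 119.4 = 1035.2
Divide by 9: 1035.2 / 9 = 115.022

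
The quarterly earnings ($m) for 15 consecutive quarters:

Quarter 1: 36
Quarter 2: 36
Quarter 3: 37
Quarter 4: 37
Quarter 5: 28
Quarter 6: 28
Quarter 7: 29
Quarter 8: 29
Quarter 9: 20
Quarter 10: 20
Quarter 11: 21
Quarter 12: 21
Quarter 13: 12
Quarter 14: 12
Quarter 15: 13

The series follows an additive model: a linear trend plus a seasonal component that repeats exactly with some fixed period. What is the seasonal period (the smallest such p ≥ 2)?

4

First differences y_{t+1} − y_t: 0, 1, 0, -9, 0, 1, 0, -9, 0, 1, …
The difference pattern repeats every 4 terms and not for any smaller step, so p = 4.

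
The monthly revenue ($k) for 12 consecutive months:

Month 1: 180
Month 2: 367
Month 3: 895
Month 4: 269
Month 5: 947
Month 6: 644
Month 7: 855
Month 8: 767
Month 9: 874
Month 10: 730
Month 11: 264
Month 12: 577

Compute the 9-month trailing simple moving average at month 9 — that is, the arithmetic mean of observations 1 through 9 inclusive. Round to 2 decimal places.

644.22

Sum of periods 1–9: 180 + 367 + 895 + 269 + 947 + 644 + 855 + 767 + 874 = 5798
Divide by 9: 5798 / 9 = 644.22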